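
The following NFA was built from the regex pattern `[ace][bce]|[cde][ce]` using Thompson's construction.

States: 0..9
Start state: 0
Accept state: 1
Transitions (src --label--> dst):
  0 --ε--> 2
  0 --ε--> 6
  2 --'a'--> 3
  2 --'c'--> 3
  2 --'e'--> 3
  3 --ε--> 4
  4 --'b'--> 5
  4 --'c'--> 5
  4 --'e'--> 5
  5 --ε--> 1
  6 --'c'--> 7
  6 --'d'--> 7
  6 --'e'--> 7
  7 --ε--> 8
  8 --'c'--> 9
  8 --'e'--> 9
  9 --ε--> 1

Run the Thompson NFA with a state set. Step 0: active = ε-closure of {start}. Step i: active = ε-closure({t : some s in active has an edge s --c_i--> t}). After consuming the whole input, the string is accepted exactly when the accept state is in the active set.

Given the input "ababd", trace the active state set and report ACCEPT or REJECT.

initial (ε-close {0}): {0,2,6}
'a' @ 1: {3,4}
'b' @ 2: {1,5}  ✓accept
'a' @ 3: {}  — state set empty
rest 'bd' ignored (set empty)
end set {} — state 1 not in

Answer: REJECT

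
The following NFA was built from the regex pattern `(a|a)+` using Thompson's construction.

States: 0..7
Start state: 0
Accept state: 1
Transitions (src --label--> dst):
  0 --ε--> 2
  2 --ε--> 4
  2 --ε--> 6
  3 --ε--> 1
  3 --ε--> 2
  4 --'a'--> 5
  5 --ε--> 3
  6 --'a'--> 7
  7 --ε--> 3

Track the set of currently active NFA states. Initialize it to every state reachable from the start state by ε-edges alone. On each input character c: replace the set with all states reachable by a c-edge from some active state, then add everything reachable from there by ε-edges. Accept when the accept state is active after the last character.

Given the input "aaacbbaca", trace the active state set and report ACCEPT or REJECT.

Answer: REJECT

Trace:
S₀ = ε-closure({0}) = {0,2,4,6}
'a' @ 1: {1,2,3,4,5,6,7}  [accepting]
'a' @ 2: {1,2,3,4,5,6,7}  [accepting]
'a' @ 3: {1,2,3,4,5,6,7}  [accepting]
'c' @ 4: {}  — state set empty
rest 'bbaca' ignored (set empty)
end set {} — state 1 not in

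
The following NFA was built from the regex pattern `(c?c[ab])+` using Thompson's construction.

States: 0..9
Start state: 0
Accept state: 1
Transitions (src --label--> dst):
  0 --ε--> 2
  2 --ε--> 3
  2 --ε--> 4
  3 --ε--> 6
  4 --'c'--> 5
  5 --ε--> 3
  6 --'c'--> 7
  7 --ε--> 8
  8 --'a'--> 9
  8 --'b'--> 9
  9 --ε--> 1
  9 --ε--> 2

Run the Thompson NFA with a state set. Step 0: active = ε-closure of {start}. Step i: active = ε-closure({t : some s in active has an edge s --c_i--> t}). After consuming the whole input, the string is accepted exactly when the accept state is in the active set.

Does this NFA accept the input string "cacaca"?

initial (ε-close {0}): {0,2,3,4,6}
'c' @ 1: {3,5,6,7,8}
'a' @ 2: {1,2,3,4,6,9}  ✓accept
'c' @ 3: {3,5,6,7,8}
'a' @ 4: {1,2,3,4,6,9}  ✓accept
'c' @ 5: {3,5,6,7,8}
'a' @ 6: {1,2,3,4,6,9}  ✓accept
after full input: {1,2,3,4,6,9}  (accept=1 in)

Answer: ACCEPT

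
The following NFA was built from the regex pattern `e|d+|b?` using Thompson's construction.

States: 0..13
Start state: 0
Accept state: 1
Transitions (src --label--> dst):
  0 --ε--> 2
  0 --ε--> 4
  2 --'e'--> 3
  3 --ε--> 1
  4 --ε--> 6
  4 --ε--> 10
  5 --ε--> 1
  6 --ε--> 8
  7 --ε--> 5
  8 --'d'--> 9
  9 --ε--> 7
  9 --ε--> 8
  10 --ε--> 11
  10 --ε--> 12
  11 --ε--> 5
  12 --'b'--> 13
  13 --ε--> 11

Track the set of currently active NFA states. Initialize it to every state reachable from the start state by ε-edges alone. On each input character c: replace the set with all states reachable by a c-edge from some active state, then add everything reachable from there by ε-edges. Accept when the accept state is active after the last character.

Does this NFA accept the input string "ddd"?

start: ε-closure({0}) = {0,1,2,4,5,6,8,10,11,12}
'd' @ 1: {1,5,7,8,9}  ✓accept
'd' @ 2: {1,5,7,8,9}  ✓accept
'd' @ 3: {1,5,7,8,9}  ✓accept
end set {1,5,7,8,9} — state 1 in

Answer: ACCEPT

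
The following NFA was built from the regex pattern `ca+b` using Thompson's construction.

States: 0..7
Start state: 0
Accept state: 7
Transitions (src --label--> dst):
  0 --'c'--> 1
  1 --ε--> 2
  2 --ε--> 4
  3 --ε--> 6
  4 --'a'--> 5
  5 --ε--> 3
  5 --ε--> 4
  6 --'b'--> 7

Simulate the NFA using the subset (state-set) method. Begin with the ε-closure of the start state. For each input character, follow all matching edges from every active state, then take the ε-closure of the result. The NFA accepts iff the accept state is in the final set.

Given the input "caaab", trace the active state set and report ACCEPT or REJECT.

initial (ε-close {0}): {0}
'c' @ 1: {1,2,4}
'a' @ 2: {3,4,5,6}
'a' @ 3: {3,4,5,6}
'a' @ 4: {3,4,5,6}
'b' @ 5: {7}  [accepting]
end set {7} — state 7 in

Answer: ACCEPT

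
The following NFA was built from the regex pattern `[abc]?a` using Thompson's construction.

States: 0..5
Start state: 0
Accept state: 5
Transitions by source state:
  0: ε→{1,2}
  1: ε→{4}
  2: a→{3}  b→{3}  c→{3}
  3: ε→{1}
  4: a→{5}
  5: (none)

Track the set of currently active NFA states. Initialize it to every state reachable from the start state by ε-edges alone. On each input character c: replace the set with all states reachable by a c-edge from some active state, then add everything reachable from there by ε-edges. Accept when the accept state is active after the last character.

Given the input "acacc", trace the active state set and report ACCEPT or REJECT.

Answer: REJECT

Derivation:
start: ε-closure({0}) = {0,1,2,4}
'a' @ 1: {1,3,4,5}  [accepting]
'c' @ 2: {}  — state set empty
rest 'acc' ignored (set empty)
end set {} — state 5 not in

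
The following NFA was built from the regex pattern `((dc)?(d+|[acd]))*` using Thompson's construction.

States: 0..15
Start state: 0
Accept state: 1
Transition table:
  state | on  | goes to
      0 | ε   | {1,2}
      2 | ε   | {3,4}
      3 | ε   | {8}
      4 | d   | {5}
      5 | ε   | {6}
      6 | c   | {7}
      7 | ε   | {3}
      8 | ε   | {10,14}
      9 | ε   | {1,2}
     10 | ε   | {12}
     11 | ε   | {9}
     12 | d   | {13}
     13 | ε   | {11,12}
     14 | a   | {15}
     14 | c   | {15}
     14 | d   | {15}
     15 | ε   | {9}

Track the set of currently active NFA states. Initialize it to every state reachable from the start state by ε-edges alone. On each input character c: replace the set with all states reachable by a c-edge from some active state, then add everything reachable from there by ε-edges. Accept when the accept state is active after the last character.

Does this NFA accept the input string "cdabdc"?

S₀ = ε-closure({0}) = {0,1,2,3,4,8,10,12,14}
'c' @ 1: {1,2,3,4,8,9,10,12,14,15}  ✓accept
'd' @ 2: {1,2,3,4,5,6,8,9,10,11,12,13,14,15}  ✓accept
'a' @ 3: {1,2,3,4,8,9,10,12,14,15}  ✓accept
'b' @ 4: {}  — state set empty
rest 'dc' ignored (set empty)
end set {} — state 1 not in

Answer: REJECT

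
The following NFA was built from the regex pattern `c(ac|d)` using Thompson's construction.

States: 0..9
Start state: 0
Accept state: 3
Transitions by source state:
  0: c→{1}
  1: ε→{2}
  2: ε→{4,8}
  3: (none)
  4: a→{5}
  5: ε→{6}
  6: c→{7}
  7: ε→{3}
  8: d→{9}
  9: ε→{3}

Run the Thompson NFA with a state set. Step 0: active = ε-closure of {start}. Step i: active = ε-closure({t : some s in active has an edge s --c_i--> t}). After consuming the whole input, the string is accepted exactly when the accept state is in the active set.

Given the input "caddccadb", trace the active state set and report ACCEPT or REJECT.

start: ε-closure({0}) = {0}
'c' @ 1: {1,2,4,8}
'a' @ 2: {5,6}
'd' @ 3: {}  — dead — no transitions
rest 'dccadb' ignored (set empty)
after full input: {}  (accept=3 not in)

Answer: REJECT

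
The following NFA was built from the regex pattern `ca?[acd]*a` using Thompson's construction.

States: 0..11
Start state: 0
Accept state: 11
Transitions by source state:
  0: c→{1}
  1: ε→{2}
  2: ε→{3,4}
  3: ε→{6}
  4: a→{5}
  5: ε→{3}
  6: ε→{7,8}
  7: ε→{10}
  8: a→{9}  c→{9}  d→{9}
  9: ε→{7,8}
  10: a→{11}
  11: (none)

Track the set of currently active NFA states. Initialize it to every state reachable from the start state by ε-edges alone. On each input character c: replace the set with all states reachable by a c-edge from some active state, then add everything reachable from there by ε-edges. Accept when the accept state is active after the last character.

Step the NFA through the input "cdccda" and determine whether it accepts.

Answer: ACCEPT

Steps:
S₀ = ε-closure({0}) = {0}
'c' @ 1: {1,2,3,4,6,7,8,10}
'd' @ 2: {7,8,9,10}
'c' @ 3: {7,8,9,10}
'c' @ 4: {7,8,9,10}
'd' @ 5: {7,8,9,10}
'a' @ 6: {7,8,9,10,11}  ✓accept
end set {7,8,9,10,11} — state 11 in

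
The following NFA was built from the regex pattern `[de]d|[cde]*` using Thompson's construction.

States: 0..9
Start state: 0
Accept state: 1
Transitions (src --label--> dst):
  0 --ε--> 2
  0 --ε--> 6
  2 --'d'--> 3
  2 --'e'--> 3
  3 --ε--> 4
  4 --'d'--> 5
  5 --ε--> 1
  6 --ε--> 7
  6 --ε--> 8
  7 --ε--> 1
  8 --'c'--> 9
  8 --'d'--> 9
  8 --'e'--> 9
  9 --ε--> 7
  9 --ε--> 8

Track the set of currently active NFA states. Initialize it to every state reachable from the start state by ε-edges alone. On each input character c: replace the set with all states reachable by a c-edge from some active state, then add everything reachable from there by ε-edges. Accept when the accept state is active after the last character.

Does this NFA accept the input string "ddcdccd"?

Answer: ACCEPT

Trace:
S₀ = ε-closure({0}) = {0,1,2,6,7,8}
'd' @ 1: {1,3,4,7,8,9}  (accept∈set)
'd' @ 2: {1,5,7,8,9}  (accept∈set)
'c' @ 3: {1,7,8,9}  (accept∈set)
'd' @ 4: {1,7,8,9}  (accept∈set)
'c' @ 5: {1,7,8,9}  (accept∈set)
'c' @ 6: {1,7,8,9}  (accept∈set)
'd' @ 7: {1,7,8,9}  (accept∈set)
end set {1,7,8,9} — state 1 in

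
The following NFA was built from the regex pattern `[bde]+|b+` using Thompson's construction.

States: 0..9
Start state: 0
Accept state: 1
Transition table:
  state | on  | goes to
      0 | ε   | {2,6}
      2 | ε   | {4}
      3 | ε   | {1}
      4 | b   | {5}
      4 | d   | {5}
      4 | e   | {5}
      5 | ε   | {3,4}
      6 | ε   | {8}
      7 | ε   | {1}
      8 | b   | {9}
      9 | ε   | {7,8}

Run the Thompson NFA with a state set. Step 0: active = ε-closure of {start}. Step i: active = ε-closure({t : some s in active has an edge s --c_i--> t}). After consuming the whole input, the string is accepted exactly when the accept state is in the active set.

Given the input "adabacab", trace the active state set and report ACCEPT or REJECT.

Answer: REJECT

Steps:
S₀ = ε-closure({0}) = {0,2,4,6,8}
'a' @ 1: {}  — no active states
rest 'dabacab' ignored (set empty)
after full input: {}  (accept=1 not in)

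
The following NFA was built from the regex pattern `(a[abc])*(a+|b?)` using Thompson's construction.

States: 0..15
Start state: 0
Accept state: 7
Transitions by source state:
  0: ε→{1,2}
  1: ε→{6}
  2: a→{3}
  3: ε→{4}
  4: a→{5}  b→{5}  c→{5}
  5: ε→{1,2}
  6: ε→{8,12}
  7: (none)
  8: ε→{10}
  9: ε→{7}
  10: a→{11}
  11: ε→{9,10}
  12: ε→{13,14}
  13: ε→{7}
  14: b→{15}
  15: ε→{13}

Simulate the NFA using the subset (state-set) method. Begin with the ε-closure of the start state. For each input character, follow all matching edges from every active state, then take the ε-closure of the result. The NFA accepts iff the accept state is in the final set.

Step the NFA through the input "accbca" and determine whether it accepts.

Answer: REJECT

Trace:
initial (ε-close {0}): {0,1,2,6,7,8,10,12,13,14}
'a' @ 1: {3,4,7,9,10,11}  ✓accept
'c' @ 2: {1,2,5,6,7,8,10,12,13,14}  ✓accept
'c' @ 3: {}  — no active states
rest 'bca' ignored (set empty)
after full input: {}  (accept=7 not in)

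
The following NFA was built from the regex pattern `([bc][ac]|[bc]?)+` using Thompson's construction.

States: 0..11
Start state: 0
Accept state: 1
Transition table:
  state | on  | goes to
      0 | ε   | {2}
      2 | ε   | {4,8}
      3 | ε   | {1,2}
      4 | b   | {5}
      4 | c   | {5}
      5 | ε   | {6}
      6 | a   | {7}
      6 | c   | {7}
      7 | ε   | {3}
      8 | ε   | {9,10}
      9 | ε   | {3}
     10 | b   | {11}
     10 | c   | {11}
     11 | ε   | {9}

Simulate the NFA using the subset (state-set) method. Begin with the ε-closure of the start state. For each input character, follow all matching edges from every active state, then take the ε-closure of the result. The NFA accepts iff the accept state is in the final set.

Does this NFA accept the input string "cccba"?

Answer: ACCEPT

Steps:
initial (ε-close {0}): {0,1,2,3,4,8,9,10}
'c' @ 1: {1,2,3,4,5,6,8,9,10,11}  [accepting]
'c' @ 2: {1,2,3,4,5,6,7,8,9,10,11}  [accepting]
'c' @ 3: {1,2,3,4,5,6,7,8,9,10,11}  [accepting]
'b' @ 4: {1,2,3,4,5,6,8,9,10,11}  [accepting]
'a' @ 5: {1,2,3,4,7,8,9,10}  [accepting]
after full input: {1,2,3,4,7,8,9,10}  (accept=1 in)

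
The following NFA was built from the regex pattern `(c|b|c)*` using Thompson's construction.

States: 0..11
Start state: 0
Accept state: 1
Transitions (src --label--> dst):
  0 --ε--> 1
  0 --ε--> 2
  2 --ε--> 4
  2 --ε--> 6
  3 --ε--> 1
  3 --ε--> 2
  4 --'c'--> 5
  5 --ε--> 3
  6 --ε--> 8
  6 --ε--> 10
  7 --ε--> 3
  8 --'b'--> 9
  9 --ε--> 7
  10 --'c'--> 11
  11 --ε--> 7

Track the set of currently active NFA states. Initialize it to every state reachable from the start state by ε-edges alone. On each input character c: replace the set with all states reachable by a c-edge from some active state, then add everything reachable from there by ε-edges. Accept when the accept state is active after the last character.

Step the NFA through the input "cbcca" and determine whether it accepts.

start: ε-closure({0}) = {0,1,2,4,6,8,10}
'c' @ 1: {1,2,3,4,5,6,7,8,10,11}  (accept∈set)
'b' @ 2: {1,2,3,4,6,7,8,9,10}  (accept∈set)
'c' @ 3: {1,2,3,4,5,6,7,8,10,11}  (accept∈set)
'c' @ 4: {1,2,3,4,5,6,7,8,10,11}  (accept∈set)
'a' @ 5: {}  — no active states
end set {} — state 1 not in

Answer: REJECT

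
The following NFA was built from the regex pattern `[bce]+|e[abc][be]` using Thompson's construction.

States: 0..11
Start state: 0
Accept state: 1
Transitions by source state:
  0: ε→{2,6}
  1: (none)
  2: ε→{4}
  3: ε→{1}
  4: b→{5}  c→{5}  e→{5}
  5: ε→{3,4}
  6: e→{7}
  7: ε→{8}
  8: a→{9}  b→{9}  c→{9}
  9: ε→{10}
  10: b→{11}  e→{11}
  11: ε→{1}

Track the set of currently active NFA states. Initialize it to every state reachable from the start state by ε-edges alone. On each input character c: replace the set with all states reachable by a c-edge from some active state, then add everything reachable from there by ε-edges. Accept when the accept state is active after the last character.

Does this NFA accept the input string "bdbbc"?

Answer: REJECT

Derivation:
start: ε-closure({0}) = {0,2,4,6}
'b' @ 1: {1,3,4,5}  ✓accept
'd' @ 2: {}  — state set empty
rest 'bbc' ignored (set empty)
after full input: {}  (accept=1 not in)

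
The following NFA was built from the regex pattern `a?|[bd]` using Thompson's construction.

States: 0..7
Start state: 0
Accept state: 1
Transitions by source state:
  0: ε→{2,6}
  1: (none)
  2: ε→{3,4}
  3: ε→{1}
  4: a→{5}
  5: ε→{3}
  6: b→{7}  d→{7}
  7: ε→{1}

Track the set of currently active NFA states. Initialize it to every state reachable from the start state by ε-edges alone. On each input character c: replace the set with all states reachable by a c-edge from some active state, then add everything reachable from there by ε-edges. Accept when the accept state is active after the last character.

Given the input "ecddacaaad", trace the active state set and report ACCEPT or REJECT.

initial (ε-close {0}): {0,1,2,3,4,6}
'e' @ 1: {}  — no active states
rest 'cddacaaad' ignored (set empty)
final: {}; accept 1 not in set

Answer: REJECT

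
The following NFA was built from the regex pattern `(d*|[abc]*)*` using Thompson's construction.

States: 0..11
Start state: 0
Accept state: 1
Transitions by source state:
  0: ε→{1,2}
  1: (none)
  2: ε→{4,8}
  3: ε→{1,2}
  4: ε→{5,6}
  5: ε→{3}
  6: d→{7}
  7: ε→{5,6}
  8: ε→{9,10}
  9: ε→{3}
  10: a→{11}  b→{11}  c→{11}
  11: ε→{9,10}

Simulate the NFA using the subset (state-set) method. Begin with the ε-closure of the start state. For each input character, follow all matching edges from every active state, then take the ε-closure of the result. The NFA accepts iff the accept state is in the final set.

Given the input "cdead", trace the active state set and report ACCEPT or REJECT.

Answer: REJECT

Steps:
S₀ = ε-closure({0}) = {0,1,2,3,4,5,6,8,9,10}
'c' @ 1: {1,2,3,4,5,6,8,9,10,11}  [accepting]
'd' @ 2: {1,2,3,4,5,6,7,8,9,10}  [accepting]
'e' @ 3: {}  — no active states
rest 'ad' ignored (set empty)
after full input: {}  (accept=1 not in)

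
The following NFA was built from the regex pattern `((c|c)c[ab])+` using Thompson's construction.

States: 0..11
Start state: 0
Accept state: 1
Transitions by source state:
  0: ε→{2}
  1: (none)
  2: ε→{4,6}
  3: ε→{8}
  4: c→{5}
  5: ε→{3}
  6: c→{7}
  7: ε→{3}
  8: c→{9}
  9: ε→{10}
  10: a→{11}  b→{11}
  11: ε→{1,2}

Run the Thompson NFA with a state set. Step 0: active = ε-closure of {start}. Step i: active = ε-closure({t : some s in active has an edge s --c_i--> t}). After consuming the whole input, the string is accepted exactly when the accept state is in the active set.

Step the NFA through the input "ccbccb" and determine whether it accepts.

S₀ = ε-closure({0}) = {0,2,4,6}
'c' @ 1: {3,5,7,8}
'c' @ 2: {9,10}
'b' @ 3: {1,2,4,6,11}  (accept∈set)
'c' @ 4: {3,5,7,8}
'c' @ 5: {9,10}
'b' @ 6: {1,2,4,6,11}  (accept∈set)
end set {1,2,4,6,11} — state 1 in

Answer: ACCEPT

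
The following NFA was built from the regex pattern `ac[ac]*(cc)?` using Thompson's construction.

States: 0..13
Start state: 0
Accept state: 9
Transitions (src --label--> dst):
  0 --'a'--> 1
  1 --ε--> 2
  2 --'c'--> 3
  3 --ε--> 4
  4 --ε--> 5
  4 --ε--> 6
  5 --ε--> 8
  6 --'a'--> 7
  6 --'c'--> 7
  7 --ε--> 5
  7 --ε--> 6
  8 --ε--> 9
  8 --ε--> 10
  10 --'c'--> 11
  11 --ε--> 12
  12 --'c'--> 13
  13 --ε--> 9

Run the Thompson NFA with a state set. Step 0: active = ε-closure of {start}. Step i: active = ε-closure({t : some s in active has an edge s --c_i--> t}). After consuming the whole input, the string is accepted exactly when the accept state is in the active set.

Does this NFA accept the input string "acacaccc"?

S₀ = ε-closure({0}) = {0}
'a' @ 1: {1,2}
'c' @ 2: {3,4,5,6,8,9,10}  [accepting]
'a' @ 3: {5,6,7,8,9,10}  [accepting]
'c' @ 4: {5,6,7,8,9,10,11,12}  [accepting]
'a' @ 5: {5,6,7,8,9,10}  [accepting]
'c' @ 6: {5,6,7,8,9,10,11,12}  [accepting]
'c' @ 7: {5,6,7,8,9,10,11,12,13}  [accepting]
'c' @ 8: {5,6,7,8,9,10,11,12,13}  [accepting]
final: {5,6,7,8,9,10,11,12,13}; accept 9 in set

Answer: ACCEPT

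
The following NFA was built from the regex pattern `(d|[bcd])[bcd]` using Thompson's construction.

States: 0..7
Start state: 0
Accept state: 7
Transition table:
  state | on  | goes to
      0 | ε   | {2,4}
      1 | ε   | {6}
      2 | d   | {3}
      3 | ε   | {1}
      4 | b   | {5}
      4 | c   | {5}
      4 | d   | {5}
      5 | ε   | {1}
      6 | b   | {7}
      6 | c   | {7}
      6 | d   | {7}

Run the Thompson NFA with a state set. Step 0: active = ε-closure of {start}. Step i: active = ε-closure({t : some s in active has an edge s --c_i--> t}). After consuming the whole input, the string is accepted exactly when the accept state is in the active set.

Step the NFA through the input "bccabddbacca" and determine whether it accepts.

initial (ε-close {0}): {0,2,4}
'b' @ 1: {1,5,6}
'c' @ 2: {7}  ✓accept
'c' @ 3: {}  — no active states
rest 'abddbacca' ignored (set empty)
end set {} — state 7 not in

Answer: REJECT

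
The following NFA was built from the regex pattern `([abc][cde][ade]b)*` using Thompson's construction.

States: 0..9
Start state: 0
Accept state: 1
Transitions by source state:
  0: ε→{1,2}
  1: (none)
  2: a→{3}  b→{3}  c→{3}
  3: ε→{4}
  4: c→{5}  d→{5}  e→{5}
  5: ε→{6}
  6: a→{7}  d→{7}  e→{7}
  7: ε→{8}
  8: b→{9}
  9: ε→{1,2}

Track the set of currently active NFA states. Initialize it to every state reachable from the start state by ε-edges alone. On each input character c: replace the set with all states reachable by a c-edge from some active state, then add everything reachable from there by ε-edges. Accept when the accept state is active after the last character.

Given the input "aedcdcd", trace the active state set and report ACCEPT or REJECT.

Answer: REJECT

Derivation:
initial (ε-close {0}): {0,1,2}
'a' @ 1: {3,4}
'e' @ 2: {5,6}
'd' @ 3: {7,8}
'c' @ 4: {}  — dead — no transitions
rest 'dcd' ignored (set empty)
final: {}; accept 1 not in set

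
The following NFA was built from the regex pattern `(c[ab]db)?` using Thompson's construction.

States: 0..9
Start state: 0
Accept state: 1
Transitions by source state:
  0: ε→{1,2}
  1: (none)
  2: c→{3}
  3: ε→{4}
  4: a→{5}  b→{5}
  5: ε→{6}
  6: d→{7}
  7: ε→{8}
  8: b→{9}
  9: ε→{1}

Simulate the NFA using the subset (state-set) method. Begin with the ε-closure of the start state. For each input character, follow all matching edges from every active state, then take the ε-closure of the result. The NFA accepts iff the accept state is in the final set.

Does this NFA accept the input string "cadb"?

Answer: ACCEPT

Derivation:
start: ε-closure({0}) = {0,1,2}
'c' @ 1: {3,4}
'a' @ 2: {5,6}
'd' @ 3: {7,8}
'b' @ 4: {1,9}  (accept∈set)
after full input: {1,9}  (accept=1 in)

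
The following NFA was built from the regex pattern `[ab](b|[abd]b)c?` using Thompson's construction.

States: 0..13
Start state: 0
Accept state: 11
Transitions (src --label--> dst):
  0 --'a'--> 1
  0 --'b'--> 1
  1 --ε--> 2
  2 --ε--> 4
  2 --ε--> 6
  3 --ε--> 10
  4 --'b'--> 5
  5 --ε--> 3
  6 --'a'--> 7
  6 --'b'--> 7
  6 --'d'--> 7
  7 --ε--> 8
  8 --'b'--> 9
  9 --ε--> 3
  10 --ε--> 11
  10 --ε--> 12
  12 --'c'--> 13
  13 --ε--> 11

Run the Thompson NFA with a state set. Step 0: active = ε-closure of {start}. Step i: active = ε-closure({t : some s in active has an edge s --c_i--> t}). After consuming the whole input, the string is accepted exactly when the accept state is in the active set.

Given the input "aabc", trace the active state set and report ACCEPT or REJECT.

Answer: ACCEPT

Derivation:
S₀ = ε-closure({0}) = {0}
'a' @ 1: {1,2,4,6}
'a' @ 2: {7,8}
'b' @ 3: {3,9,10,11,12}  [accepting]
'c' @ 4: {11,13}  [accepting]
end set {11,13} — state 11 in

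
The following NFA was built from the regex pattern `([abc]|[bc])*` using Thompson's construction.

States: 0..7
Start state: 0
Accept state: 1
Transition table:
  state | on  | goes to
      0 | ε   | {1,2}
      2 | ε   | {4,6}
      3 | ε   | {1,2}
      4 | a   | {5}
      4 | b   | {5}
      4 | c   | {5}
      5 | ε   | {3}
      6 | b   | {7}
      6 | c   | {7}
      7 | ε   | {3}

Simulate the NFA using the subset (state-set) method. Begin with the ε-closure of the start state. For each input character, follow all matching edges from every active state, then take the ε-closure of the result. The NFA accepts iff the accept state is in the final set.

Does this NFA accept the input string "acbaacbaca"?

S₀ = ε-closure({0}) = {0,1,2,4,6}
'a' @ 1: {1,2,3,4,5,6}  [accepting]
'c' @ 2: {1,2,3,4,5,6,7}  [accepting]
'b' @ 3: {1,2,3,4,5,6,7}  [accepting]
'a' @ 4: {1,2,3,4,5,6}  [accepting]
'a' @ 5: {1,2,3,4,5,6}  [accepting]
'c' @ 6: {1,2,3,4,5,6,7}  [accepting]
'b' @ 7: {1,2,3,4,5,6,7}  [accepting]
'a' @ 8: {1,2,3,4,5,6}  [accepting]
'c' @ 9: {1,2,3,4,5,6,7}  [accepting]
'a' @ 10: {1,2,3,4,5,6}  [accepting]
after full input: {1,2,3,4,5,6}  (accept=1 in)

Answer: ACCEPT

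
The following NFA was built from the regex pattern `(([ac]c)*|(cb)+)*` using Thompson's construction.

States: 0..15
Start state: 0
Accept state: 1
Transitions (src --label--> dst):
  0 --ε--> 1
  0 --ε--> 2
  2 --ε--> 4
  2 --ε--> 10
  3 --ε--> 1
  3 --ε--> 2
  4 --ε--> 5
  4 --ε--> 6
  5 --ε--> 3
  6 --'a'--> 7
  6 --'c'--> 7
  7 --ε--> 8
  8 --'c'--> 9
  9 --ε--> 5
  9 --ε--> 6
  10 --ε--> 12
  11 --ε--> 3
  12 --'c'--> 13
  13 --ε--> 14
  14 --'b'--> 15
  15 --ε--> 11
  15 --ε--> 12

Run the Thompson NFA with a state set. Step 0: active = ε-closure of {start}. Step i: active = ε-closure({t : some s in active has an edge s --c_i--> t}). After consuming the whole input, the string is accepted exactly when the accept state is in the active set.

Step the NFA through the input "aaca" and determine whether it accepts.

initial (ε-close {0}): {0,1,2,3,4,5,6,10,12}
'a' @ 1: {7,8}
'a' @ 2: {}  — dead — no transitions
rest 'ca' ignored (set empty)
after full input: {}  (accept=1 not in)

Answer: REJECT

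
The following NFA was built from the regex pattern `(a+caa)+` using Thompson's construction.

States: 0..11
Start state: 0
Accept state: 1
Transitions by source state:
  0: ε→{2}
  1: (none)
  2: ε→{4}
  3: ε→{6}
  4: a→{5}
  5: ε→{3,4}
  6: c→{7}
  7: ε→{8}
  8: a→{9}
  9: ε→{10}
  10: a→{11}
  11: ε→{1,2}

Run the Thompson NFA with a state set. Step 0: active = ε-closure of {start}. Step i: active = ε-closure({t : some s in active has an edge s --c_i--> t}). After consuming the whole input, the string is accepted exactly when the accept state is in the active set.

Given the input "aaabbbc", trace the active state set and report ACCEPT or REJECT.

S₀ = ε-closure({0}) = {0,2,4}
'a' @ 1: {3,4,5,6}
'a' @ 2: {3,4,5,6}
'a' @ 3: {3,4,5,6}
'b' @ 4: {}  — dead — no transitions
rest 'bbc' ignored (set empty)
after full input: {}  (accept=1 not in)

Answer: REJECT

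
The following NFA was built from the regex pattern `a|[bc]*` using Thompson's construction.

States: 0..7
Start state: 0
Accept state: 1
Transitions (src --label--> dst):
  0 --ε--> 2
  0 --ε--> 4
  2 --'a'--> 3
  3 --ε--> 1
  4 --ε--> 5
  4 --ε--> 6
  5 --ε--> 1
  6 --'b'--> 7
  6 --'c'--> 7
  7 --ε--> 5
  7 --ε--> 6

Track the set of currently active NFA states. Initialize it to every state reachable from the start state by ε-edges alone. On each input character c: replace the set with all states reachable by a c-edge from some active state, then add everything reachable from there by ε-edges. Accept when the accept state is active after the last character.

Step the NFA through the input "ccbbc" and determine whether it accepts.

Answer: ACCEPT

Steps:
start: ε-closure({0}) = {0,1,2,4,5,6}
'c' @ 1: {1,5,6,7}  [accepting]
'c' @ 2: {1,5,6,7}  [accepting]
'b' @ 3: {1,5,6,7}  [accepting]
'b' @ 4: {1,5,6,7}  [accepting]
'c' @ 5: {1,5,6,7}  [accepting]
after full input: {1,5,6,7}  (accept=1 in)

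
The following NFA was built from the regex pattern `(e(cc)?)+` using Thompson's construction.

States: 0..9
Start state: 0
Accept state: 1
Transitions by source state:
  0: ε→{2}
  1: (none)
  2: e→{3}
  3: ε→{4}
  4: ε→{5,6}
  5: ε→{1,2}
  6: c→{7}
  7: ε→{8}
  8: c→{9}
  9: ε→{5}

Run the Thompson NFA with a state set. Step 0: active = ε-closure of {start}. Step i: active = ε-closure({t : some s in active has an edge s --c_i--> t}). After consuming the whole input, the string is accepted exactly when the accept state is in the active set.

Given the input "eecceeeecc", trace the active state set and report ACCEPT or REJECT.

Answer: ACCEPT

Trace:
S₀ = ε-closure({0}) = {0,2}
'e' @ 1: {1,2,3,4,5,6}  ✓accept
'e' @ 2: {1,2,3,4,5,6}  ✓accept
'c' @ 3: {7,8}
'c' @ 4: {1,2,5,9}  ✓accept
'e' @ 5: {1,2,3,4,5,6}  ✓accept
'e' @ 6: {1,2,3,4,5,6}  ✓accept
'e' @ 7: {1,2,3,4,5,6}  ✓accept
'e' @ 8: {1,2,3,4,5,6}  ✓accept
'c' @ 9: {7,8}
'c' @ 10: {1,2,5,9}  ✓accept
final: {1,2,5,9}; accept 1 in set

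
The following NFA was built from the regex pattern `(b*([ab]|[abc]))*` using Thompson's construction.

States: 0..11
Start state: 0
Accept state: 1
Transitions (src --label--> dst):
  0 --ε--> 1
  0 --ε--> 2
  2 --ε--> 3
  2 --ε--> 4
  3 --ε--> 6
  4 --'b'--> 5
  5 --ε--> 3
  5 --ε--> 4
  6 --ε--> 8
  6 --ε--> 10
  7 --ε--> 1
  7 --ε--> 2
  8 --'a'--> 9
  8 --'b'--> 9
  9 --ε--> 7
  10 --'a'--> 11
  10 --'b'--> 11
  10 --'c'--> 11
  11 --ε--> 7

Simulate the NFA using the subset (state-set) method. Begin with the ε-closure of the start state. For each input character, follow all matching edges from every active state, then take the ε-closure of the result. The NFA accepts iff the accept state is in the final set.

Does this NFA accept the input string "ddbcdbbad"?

Answer: REJECT

Steps:
start: ε-closure({0}) = {0,1,2,3,4,6,8,10}
'd' @ 1: {}  — no active states
rest 'dbcdbbad' ignored (set empty)
after full input: {}  (accept=1 not in)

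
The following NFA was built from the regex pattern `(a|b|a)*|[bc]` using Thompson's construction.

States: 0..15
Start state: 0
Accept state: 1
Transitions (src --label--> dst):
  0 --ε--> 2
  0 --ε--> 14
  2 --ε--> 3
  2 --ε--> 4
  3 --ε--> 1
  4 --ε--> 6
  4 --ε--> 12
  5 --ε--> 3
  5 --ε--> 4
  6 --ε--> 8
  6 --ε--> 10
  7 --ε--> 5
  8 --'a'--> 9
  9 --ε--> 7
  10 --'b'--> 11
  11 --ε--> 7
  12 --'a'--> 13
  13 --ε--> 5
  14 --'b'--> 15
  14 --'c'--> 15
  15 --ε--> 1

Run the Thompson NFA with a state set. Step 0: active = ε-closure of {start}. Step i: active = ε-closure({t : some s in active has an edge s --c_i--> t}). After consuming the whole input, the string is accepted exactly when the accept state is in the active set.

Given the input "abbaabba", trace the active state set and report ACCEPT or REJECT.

Answer: ACCEPT

Steps:
start: ε-closure({0}) = {0,1,2,3,4,6,8,10,12,14}
'a' @ 1: {1,3,4,5,6,7,8,9,10,12,13}  (accept∈set)
'b' @ 2: {1,3,4,5,6,7,8,10,11,12}  (accept∈set)
'b' @ 3: {1,3,4,5,6,7,8,10,11,12}  (accept∈set)
'a' @ 4: {1,3,4,5,6,7,8,9,10,12,13}  (accept∈set)
'a' @ 5: {1,3,4,5,6,7,8,9,10,12,13}  (accept∈set)
'b' @ 6: {1,3,4,5,6,7,8,10,11,12}  (accept∈set)
'b' @ 7: {1,3,4,5,6,7,8,10,11,12}  (accept∈set)
'a' @ 8: {1,3,4,5,6,7,8,9,10,12,13}  (accept∈set)
final: {1,3,4,5,6,7,8,9,10,12,13}; accept 1 in set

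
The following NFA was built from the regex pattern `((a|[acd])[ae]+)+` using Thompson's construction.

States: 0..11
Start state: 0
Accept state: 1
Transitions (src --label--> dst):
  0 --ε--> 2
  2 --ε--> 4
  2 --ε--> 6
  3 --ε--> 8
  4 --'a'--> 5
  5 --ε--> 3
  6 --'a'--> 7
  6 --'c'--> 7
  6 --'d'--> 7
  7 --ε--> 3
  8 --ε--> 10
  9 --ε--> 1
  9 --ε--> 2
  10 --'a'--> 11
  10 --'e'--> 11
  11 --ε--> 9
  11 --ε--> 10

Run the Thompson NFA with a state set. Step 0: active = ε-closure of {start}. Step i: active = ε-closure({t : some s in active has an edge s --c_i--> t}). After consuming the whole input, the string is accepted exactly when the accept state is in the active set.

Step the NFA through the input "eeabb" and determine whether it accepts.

initial (ε-close {0}): {0,2,4,6}
'e' @ 1: {}  — no active states
rest 'eabb' ignored (set empty)
end set {} — state 1 not in

Answer: REJECT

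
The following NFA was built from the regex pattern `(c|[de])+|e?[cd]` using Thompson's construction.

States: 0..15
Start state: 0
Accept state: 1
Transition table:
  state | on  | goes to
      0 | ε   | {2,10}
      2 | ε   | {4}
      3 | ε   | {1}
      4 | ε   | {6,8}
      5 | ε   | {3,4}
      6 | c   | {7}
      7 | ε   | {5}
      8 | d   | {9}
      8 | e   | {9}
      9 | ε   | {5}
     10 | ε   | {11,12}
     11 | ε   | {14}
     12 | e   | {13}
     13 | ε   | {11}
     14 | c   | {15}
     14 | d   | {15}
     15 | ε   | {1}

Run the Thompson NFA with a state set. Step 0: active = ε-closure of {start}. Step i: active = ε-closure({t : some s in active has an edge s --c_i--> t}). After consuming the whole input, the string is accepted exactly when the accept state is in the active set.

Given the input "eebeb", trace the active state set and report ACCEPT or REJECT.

Answer: REJECT

Derivation:
start: ε-closure({0}) = {0,2,4,6,8,10,11,12,14}
'e' @ 1: {1,3,4,5,6,8,9,11,13,14}  (accept∈set)
'e' @ 2: {1,3,4,5,6,8,9}  (accept∈set)
'b' @ 3: {}  — dead — no transitions
rest 'eb' ignored (set empty)
after full input: {}  (accept=1 not in)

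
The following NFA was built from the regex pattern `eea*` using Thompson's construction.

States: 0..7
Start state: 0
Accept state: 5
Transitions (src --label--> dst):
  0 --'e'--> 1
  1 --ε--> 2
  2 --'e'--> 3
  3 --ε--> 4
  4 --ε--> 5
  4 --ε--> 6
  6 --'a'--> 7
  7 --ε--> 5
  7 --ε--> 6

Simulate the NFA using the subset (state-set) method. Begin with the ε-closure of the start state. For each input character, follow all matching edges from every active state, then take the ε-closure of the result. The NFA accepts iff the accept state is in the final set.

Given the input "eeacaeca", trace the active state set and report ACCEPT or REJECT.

initial (ε-close {0}): {0}
'e' @ 1: {1,2}
'e' @ 2: {3,4,5,6}  [accepting]
'a' @ 3: {5,6,7}  [accepting]
'c' @ 4: {}  — dead — no transitions
rest 'aeca' ignored (set empty)
final: {}; accept 5 not in set

Answer: REJECT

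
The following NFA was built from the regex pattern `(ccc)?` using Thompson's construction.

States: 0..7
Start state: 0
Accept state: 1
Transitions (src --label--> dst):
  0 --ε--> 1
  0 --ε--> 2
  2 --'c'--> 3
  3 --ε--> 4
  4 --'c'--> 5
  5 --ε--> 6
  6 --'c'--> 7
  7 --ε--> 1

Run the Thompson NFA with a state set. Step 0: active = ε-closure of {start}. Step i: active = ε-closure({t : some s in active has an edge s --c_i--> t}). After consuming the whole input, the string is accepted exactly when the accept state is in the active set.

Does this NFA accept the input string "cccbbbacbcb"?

S₀ = ε-closure({0}) = {0,1,2}
'c' @ 1: {3,4}
'c' @ 2: {5,6}
'c' @ 3: {1,7}  (accept∈set)
'b' @ 4: {}  — dead — no transitions
rest 'bbacbcb' ignored (set empty)
end set {} — state 1 not in

Answer: REJECT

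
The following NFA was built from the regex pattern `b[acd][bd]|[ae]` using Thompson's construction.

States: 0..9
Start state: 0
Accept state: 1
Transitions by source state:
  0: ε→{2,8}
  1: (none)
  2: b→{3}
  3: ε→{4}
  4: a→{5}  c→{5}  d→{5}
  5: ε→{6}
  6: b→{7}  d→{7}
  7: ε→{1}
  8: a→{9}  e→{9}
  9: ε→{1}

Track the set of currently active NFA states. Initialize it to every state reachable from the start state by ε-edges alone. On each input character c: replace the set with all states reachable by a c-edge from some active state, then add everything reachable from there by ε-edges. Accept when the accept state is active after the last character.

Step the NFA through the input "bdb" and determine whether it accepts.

S₀ = ε-closure({0}) = {0,2,8}
'b' @ 1: {3,4}
'd' @ 2: {5,6}
'b' @ 3: {1,7}  (accept∈set)
final: {1,7}; accept 1 in set

Answer: ACCEPT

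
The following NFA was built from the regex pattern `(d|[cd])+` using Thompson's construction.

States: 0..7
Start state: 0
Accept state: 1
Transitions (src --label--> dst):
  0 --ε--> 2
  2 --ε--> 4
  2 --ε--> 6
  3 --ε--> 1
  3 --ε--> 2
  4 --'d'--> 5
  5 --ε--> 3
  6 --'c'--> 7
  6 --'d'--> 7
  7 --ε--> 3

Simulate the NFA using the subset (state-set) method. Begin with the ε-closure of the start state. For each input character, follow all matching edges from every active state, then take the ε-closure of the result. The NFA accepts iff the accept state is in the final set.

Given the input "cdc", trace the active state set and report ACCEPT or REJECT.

Answer: ACCEPT

Derivation:
S₀ = ε-closure({0}) = {0,2,4,6}
'c' @ 1: {1,2,3,4,6,7}  [accepting]
'd' @ 2: {1,2,3,4,5,6,7}  [accepting]
'c' @ 3: {1,2,3,4,6,7}  [accepting]
after full input: {1,2,3,4,6,7}  (accept=1 in)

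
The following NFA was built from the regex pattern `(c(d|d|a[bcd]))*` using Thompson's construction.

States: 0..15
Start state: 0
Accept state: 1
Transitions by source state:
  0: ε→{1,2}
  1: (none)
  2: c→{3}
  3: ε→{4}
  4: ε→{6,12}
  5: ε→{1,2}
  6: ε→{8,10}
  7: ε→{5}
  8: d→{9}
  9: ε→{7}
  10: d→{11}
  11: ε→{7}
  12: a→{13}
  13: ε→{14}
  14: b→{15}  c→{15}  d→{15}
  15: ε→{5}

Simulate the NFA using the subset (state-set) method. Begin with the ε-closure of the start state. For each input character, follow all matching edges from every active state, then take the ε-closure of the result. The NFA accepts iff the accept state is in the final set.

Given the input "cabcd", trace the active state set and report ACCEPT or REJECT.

S₀ = ε-closure({0}) = {0,1,2}
'c' @ 1: {3,4,6,8,10,12}
'a' @ 2: {13,14}
'b' @ 3: {1,2,5,15}  (accept∈set)
'c' @ 4: {3,4,6,8,10,12}
'd' @ 5: {1,2,5,7,9,11}  (accept∈set)
final: {1,2,5,7,9,11}; accept 1 in set

Answer: ACCEPT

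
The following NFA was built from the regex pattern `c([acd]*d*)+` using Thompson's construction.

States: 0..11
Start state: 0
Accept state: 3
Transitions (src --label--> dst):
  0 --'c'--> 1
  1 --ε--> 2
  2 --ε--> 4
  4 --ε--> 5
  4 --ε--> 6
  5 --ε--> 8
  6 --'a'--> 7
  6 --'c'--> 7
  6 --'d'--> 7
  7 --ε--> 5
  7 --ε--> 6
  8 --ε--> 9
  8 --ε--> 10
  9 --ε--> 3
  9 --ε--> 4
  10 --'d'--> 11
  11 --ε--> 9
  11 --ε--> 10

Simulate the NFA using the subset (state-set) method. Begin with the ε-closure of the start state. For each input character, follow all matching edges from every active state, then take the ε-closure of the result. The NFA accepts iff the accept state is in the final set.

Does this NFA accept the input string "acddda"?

Answer: REJECT

Derivation:
initial (ε-close {0}): {0}
'a' @ 1: {}  — state set empty
rest 'cddda' ignored (set empty)
after full input: {}  (accept=3 not in)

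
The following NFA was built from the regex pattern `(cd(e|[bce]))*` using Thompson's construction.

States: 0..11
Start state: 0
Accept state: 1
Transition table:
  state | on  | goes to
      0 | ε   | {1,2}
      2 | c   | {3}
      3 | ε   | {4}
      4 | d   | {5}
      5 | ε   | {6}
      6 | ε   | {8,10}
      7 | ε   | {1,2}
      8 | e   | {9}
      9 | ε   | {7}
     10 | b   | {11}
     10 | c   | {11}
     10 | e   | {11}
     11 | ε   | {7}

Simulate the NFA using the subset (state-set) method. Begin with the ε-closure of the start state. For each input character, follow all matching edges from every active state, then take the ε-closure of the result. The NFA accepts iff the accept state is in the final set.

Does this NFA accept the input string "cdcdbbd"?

Answer: REJECT

Trace:
S₀ = ε-closure({0}) = {0,1,2}
'c' @ 1: {3,4}
'd' @ 2: {5,6,8,10}
'c' @ 3: {1,2,7,11}  ✓accept
'd' @ 4: {}  — state set empty
rest 'bbd' ignored (set empty)
final: {}; accept 1 not in set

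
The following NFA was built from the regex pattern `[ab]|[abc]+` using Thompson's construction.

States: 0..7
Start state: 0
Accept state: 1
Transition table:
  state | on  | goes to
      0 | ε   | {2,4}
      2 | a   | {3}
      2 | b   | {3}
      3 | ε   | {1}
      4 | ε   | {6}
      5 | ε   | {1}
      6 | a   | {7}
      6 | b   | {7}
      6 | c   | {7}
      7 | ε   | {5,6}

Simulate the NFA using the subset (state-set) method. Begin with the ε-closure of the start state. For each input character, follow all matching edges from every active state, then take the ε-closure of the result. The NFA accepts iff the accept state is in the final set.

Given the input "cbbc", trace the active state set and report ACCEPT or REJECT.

initial (ε-close {0}): {0,2,4,6}
'c' @ 1: {1,5,6,7}  (accept∈set)
'b' @ 2: {1,5,6,7}  (accept∈set)
'b' @ 3: {1,5,6,7}  (accept∈set)
'c' @ 4: {1,5,6,7}  (accept∈set)
after full input: {1,5,6,7}  (accept=1 in)

Answer: ACCEPT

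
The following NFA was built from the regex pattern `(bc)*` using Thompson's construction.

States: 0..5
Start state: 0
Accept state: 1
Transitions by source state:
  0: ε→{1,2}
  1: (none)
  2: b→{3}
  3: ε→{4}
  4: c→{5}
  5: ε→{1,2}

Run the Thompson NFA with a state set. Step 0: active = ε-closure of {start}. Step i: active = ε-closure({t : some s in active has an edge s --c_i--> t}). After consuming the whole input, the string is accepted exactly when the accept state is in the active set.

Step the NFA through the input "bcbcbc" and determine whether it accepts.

Answer: ACCEPT

Derivation:
start: ε-closure({0}) = {0,1,2}
'b' @ 1: {3,4}
'c' @ 2: {1,2,5}  (accept∈set)
'b' @ 3: {3,4}
'c' @ 4: {1,2,5}  (accept∈set)
'b' @ 5: {3,4}
'c' @ 6: {1,2,5}  (accept∈set)
after full input: {1,2,5}  (accept=1 in)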